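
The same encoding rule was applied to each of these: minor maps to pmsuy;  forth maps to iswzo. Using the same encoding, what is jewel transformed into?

mibks

In minor: m→p is +3, i→m is +4, n→s is +5, o→u is +6 — the shift increases by 1 each position. Letter i (0-indexed) is shifted by i+3, so successive shifts are 3, 4, 5, ….
On jewel: j+3=m, e+4=i, w+5=b, e+6=k, l+7=s.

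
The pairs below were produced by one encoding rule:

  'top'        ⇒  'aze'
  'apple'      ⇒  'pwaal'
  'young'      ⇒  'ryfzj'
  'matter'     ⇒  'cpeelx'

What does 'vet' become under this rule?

epg

The output letters match the input read backwards, each shifted +11: top reversed is pot. Two steps: reverse the string, then apply a Caesar shift of +11.
On vet: reverse → tev; then shift: t+11=e, e+11=p, v+11=g.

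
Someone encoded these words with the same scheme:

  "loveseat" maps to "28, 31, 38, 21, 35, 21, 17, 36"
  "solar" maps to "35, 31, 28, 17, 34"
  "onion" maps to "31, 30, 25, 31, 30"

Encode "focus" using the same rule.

22, 31, 19, 37, 35

l is letter #12 and maps to 28: an offset of 16. Letters become their 1-based position plus 16 (so a→17, b→18, …).
On focus: f=6→22, o=15→31, c=3→19, u=21→37, s=19→35.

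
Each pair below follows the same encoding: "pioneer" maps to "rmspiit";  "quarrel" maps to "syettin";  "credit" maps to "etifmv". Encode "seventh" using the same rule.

uixipvj

The shift depends on letter class: consonant p→r is +2, but vowel i→m is +4. Vowels shift forward by 4 and consonants shift forward by 2.
Applying it to seventh: s(cons)+2=u, e(vowel)+4=i, v(cons)+2=x, e(vowel)+4=i, n(cons)+2=p, t(cons)+2=v, h(cons)+2=j.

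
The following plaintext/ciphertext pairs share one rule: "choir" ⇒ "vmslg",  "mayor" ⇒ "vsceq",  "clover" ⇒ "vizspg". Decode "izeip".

leave

Two steps: reverse the string, then apply a Caesar shift of +4.
Decoding izeip: shift back: i−4=e, z−4=v, e−4=a, i−4=e, p−4=l → evael; then reverse → leave.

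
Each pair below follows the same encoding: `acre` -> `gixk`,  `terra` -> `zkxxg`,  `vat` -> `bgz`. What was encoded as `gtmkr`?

angel

Compare letters: a→g is +6, c→i is +6, r→x is +6 — a constant shift. This is a Caesar cipher with shift 6.
Decoding gtmkr: g−6=a, t−6=n, m−6=g, k−6=e, r−6=l.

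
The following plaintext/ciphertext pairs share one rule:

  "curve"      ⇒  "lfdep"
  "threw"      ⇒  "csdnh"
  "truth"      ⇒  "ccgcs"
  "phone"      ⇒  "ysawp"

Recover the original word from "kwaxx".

Shifts by position in curve: pos 0: c→l (+9), pos 1: u→f (+11), pos 2: r→d (+12), pos 3: v→e (+9), pos 4: e→p (+11) — repeating every 3. The shifts repeat in a cycle of length 3: positions 0,1,… shift by +9, +11, +12, then the pattern repeats.
Reversing it on kwaxx: k−9=b, w−11=l, a−12=o, x−9=o, x−11=m.

bloom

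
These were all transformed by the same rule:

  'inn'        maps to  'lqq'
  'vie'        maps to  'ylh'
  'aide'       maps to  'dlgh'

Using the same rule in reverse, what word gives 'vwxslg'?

stupid

Compare letters: i→l is +3, n→q is +3, n→q is +3 — a constant shift. It's a constant shift of +3 (ROT3).
Undoing it on vwxslg: v−3=s, w−3=t, x−3=u, s−3=p, l−3=i, g−3=d.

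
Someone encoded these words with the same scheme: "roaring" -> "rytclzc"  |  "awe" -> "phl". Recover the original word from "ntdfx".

Read the word backwards and shift each letter +11.
Undoing it on ntdfx: shift back: n−11=c, t−11=i, d−11=s, f−11=u, x−11=m → cisum; then reverse → music.

music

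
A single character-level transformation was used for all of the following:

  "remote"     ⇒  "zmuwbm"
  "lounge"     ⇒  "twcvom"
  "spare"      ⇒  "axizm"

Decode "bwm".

Compare letters: r→z is +8, e→m is +8, m→u is +8 — a constant shift. It's a constant shift of +8 (ROT8).
Undoing it on bwm: b−8=t, w−8=o, m−8=e.

toe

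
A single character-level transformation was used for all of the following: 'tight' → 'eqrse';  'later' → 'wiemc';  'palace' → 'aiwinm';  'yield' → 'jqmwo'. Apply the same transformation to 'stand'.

The rule splits by letter class: vowels +8, consonants +11.
For stand: s(cons)+11=d, t(cons)+11=e, a(vowel)+8=i, n(cons)+11=y, d(cons)+11=o.

deiyo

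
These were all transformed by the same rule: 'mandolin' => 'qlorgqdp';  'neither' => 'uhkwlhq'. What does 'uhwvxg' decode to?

duster

The word is reversed, then every letter is shifted forward by 3.
Decoding uhwvxg: shift back: u−3=r, h−3=e, w−3=t, v−3=s, x−3=u, g−3=d → retsud; then reverse → duster.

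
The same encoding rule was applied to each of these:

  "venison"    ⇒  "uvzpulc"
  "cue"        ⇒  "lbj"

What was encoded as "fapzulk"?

The output letters match the input read backwards, each shifted +7: venison reversed is nosinev. Two steps: reverse the string, then apply a Caesar shift of +7.
Undoing it on fapzulk: shift back: f−7=y, a−7=t, p−7=i, z−7=s, u−7=n, l−7=e, k−7=d → ytisned; then reverse → density.

density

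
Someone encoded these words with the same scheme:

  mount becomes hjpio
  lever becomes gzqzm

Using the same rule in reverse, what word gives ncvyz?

shade

Each letter is shifted forward by 21 in the alphabet (a Caesar shift of +21).
Reversing it on ncvyz: n−21=s, c−21=h, v−21=a, y−21=d, z−21=e.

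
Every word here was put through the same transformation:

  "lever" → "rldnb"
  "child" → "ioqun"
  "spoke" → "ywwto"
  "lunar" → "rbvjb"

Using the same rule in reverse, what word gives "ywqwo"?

spine

In lever: l→r is +6, e→l is +7, v→d is +8, e→n is +9 — the shift increases by 1 each position. Each letter shifts forward by (position + 6), i.e. 6, 7, 8, … — the shift grows by one for each successive letter.
Undoing it on ywqwo: y−6=s, w−7=p, q−8=i, w−9=n, o−10=e.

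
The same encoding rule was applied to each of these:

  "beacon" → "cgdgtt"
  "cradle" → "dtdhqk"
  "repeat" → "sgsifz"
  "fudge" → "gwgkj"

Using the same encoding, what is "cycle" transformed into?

In beacon: b→c is +1, e→g is +2, a→d is +3, c→g is +4 — the shift increases by 1 each position. Letter i (0-indexed) is shifted by i+1, so successive shifts are 1, 2, 3, ….
Applying it to cycle: c+1=d, y+2=a, c+3=f, l+4=p, e+5=j.

dafpj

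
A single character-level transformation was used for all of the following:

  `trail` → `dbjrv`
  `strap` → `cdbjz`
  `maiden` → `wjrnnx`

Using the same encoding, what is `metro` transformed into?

wndbx

The shift depends on letter class: consonant t→d is +10, but vowel a→j is +9. The rule splits by letter class: vowels +9, consonants +10.
On metro: m(cons)+10=w, e(vowel)+9=n, t(cons)+10=d, r(cons)+10=b, o(vowel)+9=x.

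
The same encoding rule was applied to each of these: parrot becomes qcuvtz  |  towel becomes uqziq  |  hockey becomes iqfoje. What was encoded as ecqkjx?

In parrot: p→q is +1, a→c is +2, r→u is +3, r→v is +4 — the shift increases by 1 each position. Each letter shifts forward by (position + 1), i.e. 1, 2, 3, … — the shift grows by one for each successive letter.
Reversing it on ecqkjx: e−1=d, c−2=a, q−3=n, k−4=g, j−5=e, x−6=r.

danger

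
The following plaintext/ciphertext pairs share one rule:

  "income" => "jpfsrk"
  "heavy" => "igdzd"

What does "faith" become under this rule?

gclxm

In income: i→j is +1, n→p is +2, c→f is +3, o→s is +4 — the shift increases by 1 each position. The shift increases by 1 at each position, starting from +1: 1, 2, 3, ….
On faith: f+1=g, a+2=c, i+3=l, t+4=x, h+5=m.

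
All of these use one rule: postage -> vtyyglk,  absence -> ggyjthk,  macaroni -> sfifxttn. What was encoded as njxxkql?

Shifts by position in postage: pos 0: p→v (+6), pos 1: o→t (+5), pos 2: s→y (+6), pos 3: t→y (+5) — repeating every 2. A repeating key of period 2 is used — shifts +6, +5 over and over.
Undoing it on njxxkql: n−6=h, j−5=e, x−6=r, x−5=s, k−6=e, q−5=l, l−6=f.

herself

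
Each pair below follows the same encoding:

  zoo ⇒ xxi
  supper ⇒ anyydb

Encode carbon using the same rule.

The output letters match the input read backwards, each shifted +9: zoo reversed is ooz. The word is reversed, then every letter is shifted forward by 9.
On carbon: reverse → nobrac; then shift: n+9=w, o+9=x, b+9=k, r+9=a, a+9=j, c+9=l.

wxkajl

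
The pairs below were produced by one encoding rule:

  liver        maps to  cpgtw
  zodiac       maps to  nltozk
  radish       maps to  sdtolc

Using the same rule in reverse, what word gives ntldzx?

mosaic

The word is reversed, then every letter is shifted forward by 11.
Reversing it on ntldzx: shift back: n−11=c, t−11=i, l−11=a, d−11=s, z−11=o, x−11=m → ciasom; then reverse → mosaic.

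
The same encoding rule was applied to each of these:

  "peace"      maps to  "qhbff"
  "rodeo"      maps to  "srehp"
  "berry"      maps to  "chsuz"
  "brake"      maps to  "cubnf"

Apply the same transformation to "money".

Shifts by position in peace: pos 0: p→q (+1), pos 1: e→h (+3), pos 2: a→b (+1), pos 3: c→f (+3) — repeating every 2. It's a Vigenère-style cipher with numeric key [1,3]: position i shifts by key[i mod 2].
For money: m+1=n, o+3=r, n+1=o, e+3=h, y+1=z.

nrohz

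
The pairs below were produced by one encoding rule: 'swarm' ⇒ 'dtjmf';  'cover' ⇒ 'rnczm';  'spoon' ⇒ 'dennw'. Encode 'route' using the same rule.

mnluz

s(18)→d(3) and w(22)→t(19) fit y≡17x+9 (mod 26); the inverse of 17 mod 26 is 23. Each letter's alphabet position (a=0..z=25) is mapped through 17·x+9 mod 26 — an affine cipher.
For route: r(17)→17·17+9≡12=m; o(14)→17·14+9≡13=n; u(20)→17·20+9≡11=l; t(19)→17·19+9≡20=u; e(4)→17·4+9≡25=z (all mod 26).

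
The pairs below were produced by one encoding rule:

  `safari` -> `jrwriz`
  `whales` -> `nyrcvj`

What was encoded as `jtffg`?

scoop

Compare letters: s→j is +17, a→r is +17, f→w is +17 — a constant shift. This is a Caesar cipher with shift 17.
Reversing it on jtffg: j−17=s, t−17=c, f−17=o, f−17=o, g−17=p.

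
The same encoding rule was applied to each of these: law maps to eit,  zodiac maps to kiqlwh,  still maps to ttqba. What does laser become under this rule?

Read the word backwards and shift each letter +8.
Applying it to laser: reverse → resal; then shift: r+8=z, e+8=m, s+8=a, a+8=i, l+8=t.

zmait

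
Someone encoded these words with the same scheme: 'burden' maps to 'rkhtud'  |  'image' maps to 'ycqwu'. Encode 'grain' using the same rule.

whqyd

Every letter moves 16 places later in the alphabet, wrapping around z→a.
For grain: g+16=w, r+16=h, a+16=q, i+16=y, n+16=d.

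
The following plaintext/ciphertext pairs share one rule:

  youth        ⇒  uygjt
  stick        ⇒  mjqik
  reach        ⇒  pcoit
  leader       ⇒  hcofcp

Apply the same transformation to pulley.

y(24)→u(20) and o(14)→y(24) fit y≡23x+14 (mod 26); the inverse of 23 mod 26 is 17. Treating letters as 0–25, the rule is x ↦ 23x + 14 (mod 26).
On pulley: p(15)→23·15+14≡21=v; u(20)→23·20+14≡6=g; l(11)→23·11+14≡7=h; l(11)→23·11+14≡7=h; e(4)→23·4+14≡2=c; y(24)→23·24+14≡20=u (all mod 26).

vghhcu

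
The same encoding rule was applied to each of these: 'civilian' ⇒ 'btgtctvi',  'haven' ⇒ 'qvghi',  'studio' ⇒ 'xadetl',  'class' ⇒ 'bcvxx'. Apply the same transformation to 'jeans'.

whvix

c(2)→b(1) and i(8)→t(19) fit y≡3x+21 (mod 26); the inverse of 3 mod 26 is 9. This is an affine cipher: with a=0,…,z=25, each position x becomes (3x+21) mod 26.
On jeans: j(9)→3·9+21≡22=w; e(4)→3·4+21≡7=h; a(0)→3·0+21≡21=v; n(13)→3·13+21≡8=i; s(18)→3·18+21≡23=x (all mod 26).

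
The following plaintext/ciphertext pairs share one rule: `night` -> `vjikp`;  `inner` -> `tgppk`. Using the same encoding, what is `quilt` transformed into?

vnkws

The output letters match the input read backwards, each shifted +2: night reversed is thgin. Two steps: reverse the string, then apply a Caesar shift of +2.
Applying it to quilt: reverse → tliuq; then shift: t+2=v, l+2=n, i+2=k, u+2=w, q+2=s.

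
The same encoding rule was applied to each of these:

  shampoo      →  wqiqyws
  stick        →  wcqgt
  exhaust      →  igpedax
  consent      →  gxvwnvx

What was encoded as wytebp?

A repeating key of period 3 is used — shifts +4, +9, +8 over and over.
Reversing it on wytebp: w−4=s, y−9=p, t−8=l, e−4=a, b−9=s, p−8=h.

splash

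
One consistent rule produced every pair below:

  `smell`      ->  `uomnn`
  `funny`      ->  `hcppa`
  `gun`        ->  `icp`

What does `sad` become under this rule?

uif

The shift depends on letter class: consonant s→u is +2, but vowel e→m is +8. Vowels shift forward by 8 and consonants shift forward by 2.
For sad: s(cons)+2=u, a(vowel)+8=i, d(cons)+2=f.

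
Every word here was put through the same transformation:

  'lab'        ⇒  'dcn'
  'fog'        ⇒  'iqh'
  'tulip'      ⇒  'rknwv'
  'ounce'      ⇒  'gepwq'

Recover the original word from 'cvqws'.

quota

The output letters match the input read backwards, each shifted +2: lab reversed is bal. Two steps: reverse the string, then apply a Caesar shift of +2.
Decoding cvqws: shift back: c−2=a, v−2=t, q−2=o, w−2=u, s−2=q → atouq; then reverse → quota.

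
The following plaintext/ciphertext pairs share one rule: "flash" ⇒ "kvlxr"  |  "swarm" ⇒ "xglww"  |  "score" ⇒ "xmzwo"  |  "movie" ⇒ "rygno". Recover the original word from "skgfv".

naval

It's a Vigenère-style cipher with numeric key [5,10,11]: position i shifts by key[i mod 3].
Decoding skgfv: s−5=n, k−10=a, g−11=v, f−5=a, v−10=l.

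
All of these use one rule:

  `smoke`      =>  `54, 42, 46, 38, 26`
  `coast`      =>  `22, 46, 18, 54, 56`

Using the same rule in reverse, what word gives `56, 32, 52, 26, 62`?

s(#19)→54 and m(#13)→42: differences scale by 2, so n = 2·pos + 16. With a=1..z=26, the number is 2·pos + 16.
Decoding 56, 32, 52, 26, 62: 56→(56−16)÷2=20=t, 32→(32−16)÷2=8=h, 52→(52−16)÷2=18=r, 26→(26−16)÷2=5=e, 62→(62−16)÷2=23=w.

threw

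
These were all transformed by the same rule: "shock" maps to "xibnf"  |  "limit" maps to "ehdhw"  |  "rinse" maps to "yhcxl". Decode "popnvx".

s(18)→x(23) and h(7)→i(8) fit y≡25x+15 (mod 26); the inverse of 25 mod 26 is 25. Treating letters as 0–25, the rule is x ↦ 25x + 15 (mod 26).
Undoing it on popnvx: p(15)→25·(15−15)≡0=a; o(14)→25·(14−15)≡1=b; p(15)→25·(15−15)≡0=a; n(13)→25·(13−15)≡2=c; v(21)→25·(21−15)≡20=u; x(23)→25·(23−15)≡18=s (all mod 26).

abacus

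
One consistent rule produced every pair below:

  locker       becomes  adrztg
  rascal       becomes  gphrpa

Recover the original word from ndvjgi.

yogurt

Compare letters: l→a is +15, o→d is +15, c→r is +15 — a constant shift. It's a constant shift of +15 (ROT15).
Undoing it on ndvjgi: n−15=y, d−15=o, v−15=g, j−15=u, g−15=r, i−15=t.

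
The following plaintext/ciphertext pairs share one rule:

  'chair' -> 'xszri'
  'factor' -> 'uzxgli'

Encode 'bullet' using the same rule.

Each letter is replaced by its mirror in the alphabet: a↔z, b↔y, c↔x, and so on (the Atbash cipher).
For bullet: b↔y, u↔f, l↔o, l↔o, e↔v, t↔g.

yfoovg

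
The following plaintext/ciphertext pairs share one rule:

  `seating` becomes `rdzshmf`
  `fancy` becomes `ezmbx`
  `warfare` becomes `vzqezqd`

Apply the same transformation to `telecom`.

Compare letters: s→r is +25, e→d is +25, a→z is +25 — a constant shift. Every letter moves 25 places later in the alphabet, wrapping around z→a.
For telecom: t+25=s, e+25=d, l+25=k, e+25=d, c+25=b, o+25=n, m+25=l.

sdkdbnl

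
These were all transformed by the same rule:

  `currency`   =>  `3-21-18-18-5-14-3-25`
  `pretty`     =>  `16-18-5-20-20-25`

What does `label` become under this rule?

12-1-2-5-12

Each letter is replaced by its alphabet position (a=1, b=2, …, z=26).
On label: l=12→12, a=1→1, b=2→2, e=5→5, l=12→12.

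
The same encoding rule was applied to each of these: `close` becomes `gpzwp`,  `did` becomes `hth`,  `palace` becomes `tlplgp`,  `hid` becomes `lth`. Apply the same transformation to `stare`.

wxlvp

The shift depends on letter class: consonant c→g is +4, but vowel o→z is +11. The rule splits by letter class: vowels +11, consonants +4.
Applying it to stare: s(cons)+4=w, t(cons)+4=x, a(vowel)+11=l, r(cons)+4=v, e(vowel)+11=p.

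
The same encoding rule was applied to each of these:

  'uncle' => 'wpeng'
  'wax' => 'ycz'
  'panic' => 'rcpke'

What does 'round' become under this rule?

Compare letters: u→w is +2, n→p is +2, c→e is +2 — a constant shift. It's a constant shift of +2 (ROT2).
Applying it to round: r+2=t, o+2=q, u+2=w, n+2=p, d+2=f.

tqwpf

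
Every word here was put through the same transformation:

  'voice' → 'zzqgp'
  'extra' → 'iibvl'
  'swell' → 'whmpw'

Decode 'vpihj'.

Shifts by position in voice: pos 0: v→z (+4), pos 1: o→z (+11), pos 2: i→q (+8), pos 3: c→g (+4), pos 4: e→p (+11) — repeating every 3. The shifts repeat in a cycle of length 3: positions 0,1,… shift by +4, +11, +8, then the pattern repeats.
Reversing it on vpihj: v−4=r, p−11=e, i−8=a, h−4=d, j−11=y.

ready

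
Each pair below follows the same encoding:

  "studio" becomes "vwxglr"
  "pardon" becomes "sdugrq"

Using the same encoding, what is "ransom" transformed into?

udqvrp

Each letter is shifted forward by 3 in the alphabet (a Caesar shift of +3).
On ransom: r+3=u, a+3=d, n+3=q, s+3=v, o+3=r, m+3=p.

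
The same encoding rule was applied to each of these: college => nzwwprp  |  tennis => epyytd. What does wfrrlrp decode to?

Compare letters: c→n is +11, o→z is +11, l→w is +11 — a constant shift. Every letter moves 11 places later in the alphabet, wrapping around z→a.
Reversing it on wfrrlrp: w−11=l, f−11=u, r−11=g, r−11=g, l−11=a, r−11=g, p−11=e.

luggage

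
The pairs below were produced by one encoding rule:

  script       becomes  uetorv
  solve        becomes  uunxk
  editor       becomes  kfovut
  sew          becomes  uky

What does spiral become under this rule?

urotgn

The shift depends on letter class: consonant s→u is +2, but vowel i→o is +6. Vowels shift forward by 6 and consonants shift forward by 2.
Applying it to spiral: s(cons)+2=u, p(cons)+2=r, i(vowel)+6=o, r(cons)+2=t, a(vowel)+6=g, l(cons)+2=n.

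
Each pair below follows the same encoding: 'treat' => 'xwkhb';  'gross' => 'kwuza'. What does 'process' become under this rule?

twujmbc

In treat: t→x is +4, r→w is +5, e→k is +6, a→h is +7 — the shift increases by 1 each position. Each letter shifts forward by (position + 4), i.e. 4, 5, 6, … — the shift grows by one for each successive letter.
For process: p+4=t, r+5=w, o+6=u, c+7=j, e+8=m, s+9=b, s+10=c.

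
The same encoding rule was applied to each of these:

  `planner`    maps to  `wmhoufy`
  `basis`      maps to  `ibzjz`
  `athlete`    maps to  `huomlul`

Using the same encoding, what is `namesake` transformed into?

ubtfzbrf

Shifts by position in planner: pos 0: p→w (+7), pos 1: l→m (+1), pos 2: a→h (+7), pos 3: n→o (+1) — repeating every 2. A repeating key of period 2 is used — shifts +7, +1 over and over.
For namesake: n+7=u, a+1=b, m+7=t, e+1=f, s+7=z, a+1=b, k+7=r, e+1=f.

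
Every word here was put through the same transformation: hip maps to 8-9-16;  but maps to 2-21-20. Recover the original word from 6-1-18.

far

Each letter is replaced by its alphabet position (a=1, b=2, …, z=26).
Decoding 6-1-18: 6=f, 1=a, 18=r.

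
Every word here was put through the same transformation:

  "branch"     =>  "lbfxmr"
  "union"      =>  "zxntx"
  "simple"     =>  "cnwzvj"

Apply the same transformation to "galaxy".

Two shifts are in play — +5 for a/e/i/o/u, +10 for every other letter.
For galaxy: g(cons)+10=q, a(vowel)+5=f, l(cons)+10=v, a(vowel)+5=f, x(cons)+10=h, y(cons)+10=i.

qfvfhi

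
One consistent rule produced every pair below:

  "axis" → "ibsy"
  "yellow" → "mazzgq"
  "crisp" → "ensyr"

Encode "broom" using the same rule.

a(0)→i(8) and x(23)→b(1) fit y≡11x+8 (mod 26); the inverse of 11 mod 26 is 19. Each letter's alphabet position (a=0..z=25) is mapped through 11·x+8 mod 26 — an affine cipher.
For broom: b(1)→11·1+8≡19=t; r(17)→11·17+8≡13=n; o(14)→11·14+8≡6=g; o(14)→11·14+8≡6=g; m(12)→11·12+8≡10=k (all mod 26).

tnggk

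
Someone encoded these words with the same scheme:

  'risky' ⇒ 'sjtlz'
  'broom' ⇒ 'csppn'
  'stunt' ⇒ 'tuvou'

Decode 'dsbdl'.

crack

Compare letters: r→s is +1, i→j is +1, s→t is +1 — a constant shift. This is a Caesar cipher with shift 1.
Reversing it on dsbdl: d−1=c, s−1=r, b−1=a, d−1=c, l−1=k.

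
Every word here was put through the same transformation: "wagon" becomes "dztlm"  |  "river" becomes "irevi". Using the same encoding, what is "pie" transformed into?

krv

Each pair mirrors across the alphabet (w↔d, a↔z, g↔t): positions sum to 25. Letters are reflected about the middle of the alphabet (position → 25−position): Atbash.
Applying it to pie: p↔k, i↔r, e↔v.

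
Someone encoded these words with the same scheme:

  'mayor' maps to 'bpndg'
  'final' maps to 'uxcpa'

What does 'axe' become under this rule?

pmt

Compare letters: m→b is +15, a→p is +15, y→n is +15 — a constant shift. Every letter moves 15 places later in the alphabet, wrapping around z→a.
On axe: a+15=p, x+15=m, e+15=t.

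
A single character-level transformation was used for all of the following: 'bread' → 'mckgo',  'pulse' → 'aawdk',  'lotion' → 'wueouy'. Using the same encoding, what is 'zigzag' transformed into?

The shift depends on letter class: consonant b→m is +11, but vowel e→k is +6. Vowels shift forward by 6 and consonants shift forward by 11.
Applying it to zigzag: z(cons)+11=k, i(vowel)+6=o, g(cons)+11=r, z(cons)+11=k, a(vowel)+6=g, g(cons)+11=r.

korkgr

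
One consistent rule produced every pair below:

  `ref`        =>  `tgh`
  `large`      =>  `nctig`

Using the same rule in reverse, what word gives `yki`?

wig

Compare letters: r→t is +2, e→g is +2, f→h is +2 — a constant shift. Every letter moves 2 places later in the alphabet, wrapping around z→a.
Undoing it on yki: y−2=w, k−2=i, i−2=g.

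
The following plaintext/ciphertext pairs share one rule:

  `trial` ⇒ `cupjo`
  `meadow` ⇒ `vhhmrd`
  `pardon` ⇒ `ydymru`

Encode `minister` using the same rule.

vlurvanu

Shifts by position in trial: pos 0: t→c (+9), pos 1: r→u (+3), pos 2: i→p (+7), pos 3: a→j (+9), pos 4: l→o (+3) — repeating every 3. The shifts repeat in a cycle of length 3: positions 0,1,… shift by +9, +3, +7, then the pattern repeats.
On minister: m+9=v, i+3=l, n+7=u, i+9=r, s+3=v, t+7=a, e+9=n, r+3=u.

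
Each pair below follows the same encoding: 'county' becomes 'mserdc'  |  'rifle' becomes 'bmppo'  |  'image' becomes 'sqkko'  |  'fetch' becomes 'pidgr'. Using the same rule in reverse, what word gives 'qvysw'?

groom

Shifts by position in county: pos 0: c→m (+10), pos 1: o→s (+4), pos 2: u→e (+10), pos 3: n→r (+4) — repeating every 2. It's a Vigenère-style cipher with numeric key [10,4]: position i shifts by key[i mod 2].
Decoding qvysw: q−10=g, v−4=r, y−10=o, s−4=o, w−10=m.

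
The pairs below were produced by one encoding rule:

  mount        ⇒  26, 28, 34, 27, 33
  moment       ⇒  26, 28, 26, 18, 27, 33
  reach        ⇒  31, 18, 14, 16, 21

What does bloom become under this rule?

m is letter #13 and maps to 26: an offset of 13. Each letter is replaced by its alphabet position (a=1..z=26) + 13.
On bloom: b=2→15, l=12→25, o=15→28, o=15→28, m=13→26.

15, 25, 28, 28, 26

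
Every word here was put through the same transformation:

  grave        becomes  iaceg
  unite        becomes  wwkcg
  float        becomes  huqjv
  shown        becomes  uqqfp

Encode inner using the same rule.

Shifts by position in grave: pos 0: g→i (+2), pos 1: r→a (+9), pos 2: a→c (+2), pos 3: v→e (+9) — repeating every 2. The shifts repeat in a cycle of length 2: positions 0,1,… shift by +2, +9, then the pattern repeats.
For inner: i+2=k, n+9=w, n+2=p, e+9=n, r+2=t.

kwpnt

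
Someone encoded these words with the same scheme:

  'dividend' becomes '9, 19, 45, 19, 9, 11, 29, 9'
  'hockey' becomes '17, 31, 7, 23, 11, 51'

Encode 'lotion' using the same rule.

25, 31, 41, 19, 31, 29

With a=1..z=26, the number is 2·pos + 1.
Applying it to lotion: l=12→25, o=15→31, t=20→41, i=9→19, o=15→31, n=14→29.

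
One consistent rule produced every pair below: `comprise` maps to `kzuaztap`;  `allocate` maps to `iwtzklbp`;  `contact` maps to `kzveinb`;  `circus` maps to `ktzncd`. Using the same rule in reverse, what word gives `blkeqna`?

tactics

Shifts by position in comprise: pos 0: c→k (+8), pos 1: o→z (+11), pos 2: m→u (+8), pos 3: p→a (+11) — repeating every 2. The shifts repeat in a cycle of length 2: positions 0,1,… shift by +8, +11, then the pattern repeats.
Undoing it on blkeqna: b−8=t, l−11=a, k−8=c, e−11=t, q−8=i, n−11=c, a−8=s.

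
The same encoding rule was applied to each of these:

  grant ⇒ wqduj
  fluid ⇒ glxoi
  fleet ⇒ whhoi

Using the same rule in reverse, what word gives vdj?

gas

The output letters match the input read backwards, each shifted +3: grant reversed is tnarg. Two steps: reverse the string, then apply a Caesar shift of +3.
Decoding vdj: shift back: v−3=s, d−3=a, j−3=g → sag; then reverse → gas.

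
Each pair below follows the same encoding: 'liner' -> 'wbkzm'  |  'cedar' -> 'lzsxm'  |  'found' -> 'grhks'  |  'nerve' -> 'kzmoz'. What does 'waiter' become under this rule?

l(11)→w(22) and i(8)→b(1) fit y≡7x+23 (mod 26); the inverse of 7 mod 26 is 15. Treating letters as 0–25, the rule is x ↦ 7x + 23 (mod 26).
For waiter: w(22)→7·22+23≡21=v; a(0)→7·0+23≡23=x; i(8)→7·8+23≡1=b; t(19)→7·19+23≡0=a; e(4)→7·4+23≡25=z; r(17)→7·17+23≡12=m (all mod 26).

vxbazm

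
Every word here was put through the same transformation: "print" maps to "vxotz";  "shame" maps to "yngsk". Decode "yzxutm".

strong

Compare letters: p→v is +6, r→x is +6, i→o is +6 — a constant shift. Each letter is shifted forward by 6 in the alphabet (a Caesar shift of +6).
Undoing it on yzxutm: y−6=s, z−6=t, x−6=r, u−6=o, t−6=n, m−6=g.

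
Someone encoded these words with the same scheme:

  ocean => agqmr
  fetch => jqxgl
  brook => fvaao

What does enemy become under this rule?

The shift depends on letter class: consonant c→g is +4, but vowel o→a is +12. Vowels shift forward by 12 and consonants shift forward by 4.
Applying it to enemy: e(vowel)+12=q, n(cons)+4=r, e(vowel)+12=q, m(cons)+4=q, y(cons)+4=c.

qrqqc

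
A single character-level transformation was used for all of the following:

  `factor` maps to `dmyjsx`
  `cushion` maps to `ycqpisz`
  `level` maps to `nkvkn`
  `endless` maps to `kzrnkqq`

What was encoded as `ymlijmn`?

capital

f(5)→d(3) and a(0)→m(12) fit y≡19x+12 (mod 26); the inverse of 19 mod 26 is 11. Each letter's alphabet position (a=0..z=25) is mapped through 19·x+12 mod 26 — an affine cipher.
Decoding ymlijmn: y(24)→11·(24−12)≡2=c; m(12)→11·(12−12)≡0=a; l(11)→11·(11−12)≡15=p; i(8)→11·(8−12)≡8=i; j(9)→11·(9−12)≡19=t; m(12)→11·(12−12)≡0=a; n(13)→11·(13−12)≡11=l (all mod 26).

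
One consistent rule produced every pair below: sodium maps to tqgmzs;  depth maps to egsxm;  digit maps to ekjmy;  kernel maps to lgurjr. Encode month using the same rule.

In sodium: s→t is +1, o→q is +2, d→g is +3, i→m is +4 — the shift increases by 1 each position. Each letter shifts forward by (position + 1), i.e. 1, 2, 3, … — the shift grows by one for each successive letter.
On month: m+1=n, o+2=q, n+3=q, t+4=x, h+5=m.

nqqxm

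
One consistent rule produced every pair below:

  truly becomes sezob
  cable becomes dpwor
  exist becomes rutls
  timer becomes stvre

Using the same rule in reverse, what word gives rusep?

Each letter's alphabet position (a=0..z=25) is mapped through 7·x+15 mod 26 — an affine cipher.
Decoding rusep: r(17)→15·(17−15)≡4=e; u(20)→15·(20−15)≡23=x; s(18)→15·(18−15)≡19=t; e(4)→15·(4−15)≡17=r; p(15)→15·(15−15)≡0=a (all mod 26).

extra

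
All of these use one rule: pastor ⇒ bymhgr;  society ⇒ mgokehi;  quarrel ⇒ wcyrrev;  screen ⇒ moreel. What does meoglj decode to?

second

Each letter's alphabet position (a=0..z=25) is mapped through 21·x+24 mod 26 — an affine cipher.
Decoding meoglj: m(12)→5·(12−24)≡18=s; e(4)→5·(4−24)≡4=e; o(14)→5·(14−24)≡2=c; g(6)→5·(6−24)≡14=o; l(11)→5·(11−24)≡13=n; j(9)→5·(9−24)≡3=d (all mod 26).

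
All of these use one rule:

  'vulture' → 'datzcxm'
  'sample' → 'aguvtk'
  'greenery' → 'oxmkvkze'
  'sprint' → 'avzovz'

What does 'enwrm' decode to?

A repeating key of period 2 is used — shifts +8, +6 over and over.
Decoding enwrm: e−8=w, n−6=h, w−8=o, r−6=l, m−8=e.

whole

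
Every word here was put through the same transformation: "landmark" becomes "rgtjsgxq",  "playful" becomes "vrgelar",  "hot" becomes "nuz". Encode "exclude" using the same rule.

kdirajk

Compare letters: l→r is +6, a→g is +6, n→t is +6 — a constant shift. It's a constant shift of +6 (ROT6).
On exclude: e+6=k, x+6=d, c+6=i, l+6=r, u+6=a, d+6=j, e+6=k.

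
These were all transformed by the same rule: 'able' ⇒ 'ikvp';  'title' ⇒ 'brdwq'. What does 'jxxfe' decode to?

In able: a→i is +8, b→k is +9, l→v is +10, e→p is +11 — the shift increases by 1 each position. The shift increases by 1 at each position, starting from +8: 8, 9, 10, ….
Reversing it on jxxfe: j−8=b, x−9=o, x−10=n, f−11=u, e−12=s.

bonus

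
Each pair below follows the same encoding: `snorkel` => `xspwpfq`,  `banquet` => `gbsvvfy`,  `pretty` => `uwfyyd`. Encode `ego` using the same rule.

The shift depends on letter class: consonant s→x is +5, but vowel o→p is +1. The rule splits by letter class: vowels +1, consonants +5.
For ego: e(vowel)+1=f, g(cons)+5=l, o(vowel)+1=p.

flp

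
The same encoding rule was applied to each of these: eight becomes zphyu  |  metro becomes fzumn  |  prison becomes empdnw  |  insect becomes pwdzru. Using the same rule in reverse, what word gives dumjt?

straw

This is an affine cipher: with a=0,…,z=25, each position x becomes (17x+9) mod 26.
Reversing it on dumjt: d(3)→23·(3−9)≡18=s; u(20)→23·(20−9)≡19=t; m(12)→23·(12−9)≡17=r; j(9)→23·(9−9)≡0=a; t(19)→23·(19−9)≡22=w (all mod 26).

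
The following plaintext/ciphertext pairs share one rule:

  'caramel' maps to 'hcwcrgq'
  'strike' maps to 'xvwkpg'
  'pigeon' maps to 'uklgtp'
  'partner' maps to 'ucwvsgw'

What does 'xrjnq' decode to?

Shifts by position in caramel: pos 0: c→h (+5), pos 1: a→c (+2), pos 2: r→w (+5), pos 3: a→c (+2) — repeating every 2. A repeating key of period 2 is used — shifts +5, +2 over and over.
Undoing it on xrjnq: x−5=s, r−2=p, j−5=e, n−2=l, q−5=l.

spell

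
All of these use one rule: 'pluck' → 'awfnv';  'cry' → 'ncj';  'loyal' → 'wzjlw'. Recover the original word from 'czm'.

Compare letters: p→a is +11, l→w is +11, u→f is +11 — a constant shift. Every letter moves 11 places later in the alphabet, wrapping around z→a.
Reversing it on czm: c−11=r, z−11=o, m−11=b.

rob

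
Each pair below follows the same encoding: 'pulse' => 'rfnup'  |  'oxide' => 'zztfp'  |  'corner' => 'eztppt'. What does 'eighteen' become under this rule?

ptijvppp

The shift depends on letter class: consonant p→r is +2, but vowel u→f is +11. Vowels shift forward by 11 and consonants shift forward by 2.
On eighteen: e(vowel)+11=p, i(vowel)+11=t, g(cons)+2=i, h(cons)+2=j, t(cons)+2=v, e(vowel)+11=p, e(vowel)+11=p, n(cons)+2=p.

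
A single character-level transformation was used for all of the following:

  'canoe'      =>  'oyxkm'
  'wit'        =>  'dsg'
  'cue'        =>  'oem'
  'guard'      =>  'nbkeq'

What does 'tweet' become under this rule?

doogd

The output letters match the input read backwards, each shifted +10: canoe reversed is eonac. Two steps: reverse the string, then apply a Caesar shift of +10.
For tweet: reverse → teewt; then shift: t+10=d, e+10=o, e+10=o, w+10=g, t+10=d.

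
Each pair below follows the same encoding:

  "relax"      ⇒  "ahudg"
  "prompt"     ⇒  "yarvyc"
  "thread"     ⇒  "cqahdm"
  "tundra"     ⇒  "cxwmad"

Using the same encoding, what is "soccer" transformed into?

Two shifts are in play — +3 for a/e/i/o/u, +9 for every other letter.
Applying it to soccer: s(cons)+9=b, o(vowel)+3=r, c(cons)+9=l, c(cons)+9=l, e(vowel)+3=h, r(cons)+9=a.

brllha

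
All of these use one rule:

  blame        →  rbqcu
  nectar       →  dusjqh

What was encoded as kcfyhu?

umpire

It's a constant shift of +16 (ROT16).
Reversing it on kcfyhu: k−16=u, c−16=m, f−16=p, y−16=i, h−16=r, u−16=e.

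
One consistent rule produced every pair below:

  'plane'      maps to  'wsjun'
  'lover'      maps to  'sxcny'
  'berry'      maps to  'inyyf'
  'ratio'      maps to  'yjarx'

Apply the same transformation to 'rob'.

yxi

The shift depends on letter class: consonant p→w is +7, but vowel a→j is +9. The rule splits by letter class: vowels +9, consonants +7.
For rob: r(cons)+7=y, o(vowel)+9=x, b(cons)+7=i.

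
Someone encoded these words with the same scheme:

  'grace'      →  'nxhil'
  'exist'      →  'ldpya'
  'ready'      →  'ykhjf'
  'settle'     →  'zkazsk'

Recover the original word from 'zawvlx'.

supper

Shifts by position in grace: pos 0: g→n (+7), pos 1: r→x (+6), pos 2: a→h (+7), pos 3: c→i (+6) — repeating every 2. The shifts repeat in a cycle of length 2: positions 0,1,… shift by +7, +6, then the pattern repeats.
Reversing it on zawvlx: z−7=s, a−6=u, w−7=p, v−6=p, l−7=e, x−6=r.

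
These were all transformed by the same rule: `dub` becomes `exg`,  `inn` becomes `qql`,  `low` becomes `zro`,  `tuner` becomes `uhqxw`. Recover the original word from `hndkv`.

shake

The word is reversed, then every letter is shifted forward by 3.
Reversing it on hndkv: shift back: h−3=e, n−3=k, d−3=a, k−3=h, v−3=s → ekahs; then reverse → shake.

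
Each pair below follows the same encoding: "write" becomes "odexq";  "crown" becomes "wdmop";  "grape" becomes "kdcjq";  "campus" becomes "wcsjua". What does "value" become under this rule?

This is an affine cipher: with a=0,…,z=25, each position x becomes (23x+2) mod 26.
On value: v(21)→23·21+2≡17=r; a(0)→23·0+2≡2=c; l(11)→23·11+2≡21=v; u(20)→23·20+2≡20=u; e(4)→23·4+2≡16=q (all mod 26).

rcvuq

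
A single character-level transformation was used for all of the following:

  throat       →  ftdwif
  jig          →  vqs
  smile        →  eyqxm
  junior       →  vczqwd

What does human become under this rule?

tcyiz

The shift depends on letter class: consonant t→f is +12, but vowel o→w is +8. Two shifts are in play — +8 for a/e/i/o/u, +12 for every other letter.
For human: h(cons)+12=t, u(vowel)+8=c, m(cons)+12=y, a(vowel)+8=i, n(cons)+12=z.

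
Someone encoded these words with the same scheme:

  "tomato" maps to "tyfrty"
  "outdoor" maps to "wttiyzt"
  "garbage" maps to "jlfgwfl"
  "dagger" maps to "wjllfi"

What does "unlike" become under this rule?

jpnqsz

The output letters match the input read backwards, each shifted +5: tomato reversed is otamot. The word is reversed, then every letter is shifted forward by 5.
For unlike: reverse → ekilnu; then shift: e+5=j, k+5=p, i+5=n, l+5=q, n+5=s, u+5=z.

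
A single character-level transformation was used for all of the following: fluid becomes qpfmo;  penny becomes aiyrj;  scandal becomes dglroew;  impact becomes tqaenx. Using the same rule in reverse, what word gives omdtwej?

Shifts by position in fluid: pos 0: f→q (+11), pos 1: l→p (+4), pos 2: u→f (+11), pos 3: i→m (+4) — repeating every 2. It's a Vigenère-style cipher with numeric key [11,4]: position i shifts by key[i mod 2].
Undoing it on omdtwej: o−11=d, m−4=i, d−11=s, t−4=p, w−11=l, e−4=a, j−11=y.

display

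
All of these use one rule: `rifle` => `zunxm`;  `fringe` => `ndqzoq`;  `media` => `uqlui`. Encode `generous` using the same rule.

Shifts by position in rifle: pos 0: r→z (+8), pos 1: i→u (+12), pos 2: f→n (+8), pos 3: l→x (+12) — repeating every 2. A repeating key of period 2 is used — shifts +8, +12 over and over.
On generous: g+8=o, e+12=q, n+8=v, e+12=q, r+8=z, o+12=a, u+8=c, s+12=e.

oqvqzace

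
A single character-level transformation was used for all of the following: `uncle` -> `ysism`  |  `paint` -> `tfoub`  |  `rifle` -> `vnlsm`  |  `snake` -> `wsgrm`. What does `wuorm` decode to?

spike

In uncle: u→y is +4, n→s is +5, c→i is +6, l→s is +7 — the shift increases by 1 each position. The shift increases by 1 at each position, starting from +4: 4, 5, 6, ….
Undoing it on wuorm: w−4=s, u−5=p, o−6=i, r−7=k, m−8=e.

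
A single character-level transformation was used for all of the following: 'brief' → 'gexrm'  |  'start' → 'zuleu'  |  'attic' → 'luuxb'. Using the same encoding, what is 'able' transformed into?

b(1)→g(6) and r(17)→e(4) fit y≡21x+11 (mod 26); the inverse of 21 mod 26 is 5. This is an affine cipher: with a=0,…,z=25, each position x becomes (21x+11) mod 26.
Applying it to able: a(0)→21·0+11≡11=l; b(1)→21·1+11≡6=g; l(11)→21·11+11≡8=i; e(4)→21·4+11≡17=r (all mod 26).

lgir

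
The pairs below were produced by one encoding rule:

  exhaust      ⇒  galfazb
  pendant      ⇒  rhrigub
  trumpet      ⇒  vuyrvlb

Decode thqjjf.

The shift increases by 1 at each position, starting from +2: 2, 3, 4, ….
Reversing it on thqjjf: t−2=r, h−3=e, q−4=m, j−5=e, j−6=d, f−7=y.

remedy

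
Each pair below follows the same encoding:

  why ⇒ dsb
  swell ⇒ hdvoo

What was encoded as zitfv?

argue

Each pair mirrors across the alphabet (w↔d, h↔s, y↔b): positions sum to 25. Each letter is replaced by its mirror in the alphabet: a↔z, b↔y, c↔x, and so on (the Atbash cipher).
Undoing it on zitfv: z↔a, i↔r, t↔g, f↔u, v↔e.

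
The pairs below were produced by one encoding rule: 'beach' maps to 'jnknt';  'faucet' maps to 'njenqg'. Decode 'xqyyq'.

In beach: b→j is +8, e→n is +9, a→k is +10, c→n is +11 — the shift increases by 1 each position. Each letter shifts forward by (position + 8), i.e. 8, 9, 10, … — the shift grows by one for each successive letter.
Decoding xqyyq: x−8=p, q−9=h, y−10=o, y−11=n, q−12=e.

phone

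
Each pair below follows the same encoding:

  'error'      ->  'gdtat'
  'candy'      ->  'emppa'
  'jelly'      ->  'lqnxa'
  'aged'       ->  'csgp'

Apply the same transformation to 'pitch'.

Shifts by position in error: pos 0: e→g (+2), pos 1: r→d (+12), pos 2: r→t (+2), pos 3: o→a (+12) — repeating every 2. The shifts repeat in a cycle of length 2: positions 0,1,… shift by +2, +12, then the pattern repeats.
For pitch: p+2=r, i+12=u, t+2=v, c+12=o, h+2=j.

ruvoj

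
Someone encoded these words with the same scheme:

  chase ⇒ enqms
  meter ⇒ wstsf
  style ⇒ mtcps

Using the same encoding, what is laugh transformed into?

pqagn

c(2)→e(4) and h(7)→n(13) fit y≡7x+16 (mod 26); the inverse of 7 mod 26 is 15. Each letter's alphabet position (a=0..z=25) is mapped through 7·x+16 mod 26 — an affine cipher.
On laugh: l(11)→7·11+16≡15=p; a(0)→7·0+16≡16=q; u(20)→7·20+16≡0=a; g(6)→7·6+16≡6=g; h(7)→7·7+16≡13=n (all mod 26).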